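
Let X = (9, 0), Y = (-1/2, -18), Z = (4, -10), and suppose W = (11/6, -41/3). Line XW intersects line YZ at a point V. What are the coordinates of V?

(2/5, -82/5)

Barycentric coordinates of W with respect to XYZ: (1/6, 2/3, 1/6).
On side YZ the X-coordinate is zero; dropping W's X-weight 1/6 and renormalizing the remaining 2/3 : 1/6 gives weights 4/5, 1/5 on Y, Z.
V = (4/5)·(-1/2, -18) + (1/5)·(4, -10) = (2/5, -82/5).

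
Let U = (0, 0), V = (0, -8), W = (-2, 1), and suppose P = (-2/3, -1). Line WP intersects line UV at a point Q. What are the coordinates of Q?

(0, -2)

Barycentric coordinates of P with respect to UVW: (1/2, 1/6, 1/3).
On side UV the W-coordinate is zero; dropping P's W-weight 1/3 and renormalizing the remaining 1/2 : 1/6 gives weights 3/4, 1/4 on U, V.
Q = (3/4)·(0, 0) + (1/4)·(0, -8) = (0, -2).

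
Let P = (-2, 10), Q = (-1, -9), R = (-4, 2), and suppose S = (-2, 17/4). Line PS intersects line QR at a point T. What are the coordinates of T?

Barycentric coordinates of S with respect to PQR: (5/8, 1/4, 1/8).
On side QR the P-coordinate is zero; dropping S's P-weight 5/8 and renormalizing the remaining 1/4 : 1/8 gives weights 2/3, 1/3 on Q, R.
T = (2/3)·(-1, -9) + (1/3)·(-4, 2) = (-2, -16/3).

(-2, -16/3)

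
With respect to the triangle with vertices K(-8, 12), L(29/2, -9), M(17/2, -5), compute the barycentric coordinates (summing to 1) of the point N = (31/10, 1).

Signed area of the reference triangle: [KLM] = ½·((-8)·(-9−(-5)) + (29/2)·(-5−12) + (17/2)·(12−(-9))) = ½·(32 − 493/2 + 357/2) = -18.
[NLM] = ½·((31/10)·(-9−(-5)) + (29/2)·(-5−1) + (17/2)·(1−(-9))) = ½·(-62/5 − 87 + 85) = -36/5, so the K-coordinate is (-36/5)/(-18) = 2/5.
[KNM] = ½·((-8)·(1−(-5)) + (31/10)·(-5−12) + (17/2)·(12−1)) = ½·(-48 − 527/10 + 187/2) = -18/5, so the L-coordinate is 1/5.
[KLN] = ½·((-8)·(-9−1) + (29/2)·(1−12) + (31/10)·(12−(-9))) = ½·(80 − 319/2 + 651/10) = -36/5, so the M-coordinate is 2/5.
Check: 2/5 + 1/5 + 2/5 = 1.

(2/5, 1/5, 2/5)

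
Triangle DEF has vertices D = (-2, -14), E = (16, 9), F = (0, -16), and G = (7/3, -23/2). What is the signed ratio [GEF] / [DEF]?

1/6

[DEF] = ½·((-2)·(9−(-16)) + 16·(-16−(-14)) + 0·(-14−9)) = ½·(-50 − 32 + 0) = -41.
[GEF] = ½·((7/3)·(9−(-16)) + 16·(-16−(-23/2)) + 0·(-23/2−9)) = ½·(175/3 − 72 + 0) = -41/6, so the ratio is (-41/6)/(-41) = 1/6.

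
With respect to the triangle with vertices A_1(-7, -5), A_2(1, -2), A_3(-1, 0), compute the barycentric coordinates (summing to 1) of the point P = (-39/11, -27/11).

Signed area of the reference triangle: [A_1A_2A_3] = ½·((-7)·(-2−0) + 1·(0−(-5)) + (-1)·(-5−(-2))) = ½·(14 + 5 + 3) = 11.
[PA_2A_3] = ½·((-39/11)·(-2−0) + 1·(0−(-27/11)) + (-1)·(-27/11−(-2))) = ½·(78/11 + 27/11 + 5/11) = 5, so the A_1-coordinate is 5/11 = 5/11.
[A_1PA_3] = ½·((-7)·(-27/11−0) + (-39/11)·(0−(-5)) + (-1)·(-5−(-27/11))) = ½·(189/11 − 195/11 + 28/11) = 1, so the A_2-coordinate is 1/11.
[A_1A_2P] = ½·((-7)·(-2−(-27/11)) + 1·(-27/11−(-5)) + (-39/11)·(-5−(-2))) = ½·(-35/11 + 28/11 + 117/11) = 5, so the A_3-coordinate is 5/11.

(5/11, 1/11, 5/11)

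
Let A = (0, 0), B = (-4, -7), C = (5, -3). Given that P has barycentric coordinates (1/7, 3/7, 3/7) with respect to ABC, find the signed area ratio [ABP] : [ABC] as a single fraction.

3/7

The signed ratio [ABP]/[ABC] equals the barycentric coordinate of P at vertex C, which is 3/7.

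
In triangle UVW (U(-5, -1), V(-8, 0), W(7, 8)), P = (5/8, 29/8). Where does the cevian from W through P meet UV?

Barycentric coordinates of P with respect to UVW: (3/8, 1/8, 1/2).
On side UV the W-coordinate is zero; dropping P's W-weight 1/2 and renormalizing the remaining 3/8 : 1/8 gives weights 3/4, 1/4 on U, V.
Q = (3/4)·(-5, -1) + (1/4)·(-8, 0) = (-23/4, -3/4).

(-23/4, -3/4)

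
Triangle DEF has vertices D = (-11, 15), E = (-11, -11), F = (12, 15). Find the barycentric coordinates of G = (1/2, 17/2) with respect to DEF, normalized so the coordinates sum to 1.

(1/4, 1/4, 1/2)

Signed area of the reference triangle: [DEF] = ½·((-11)·(-11−15) + (-11)·(15−15) + 12·(15−(-11))) = ½·(286 + 0 + 312) = 299.
[GEF] = ½·((1/2)·(-11−15) + (-11)·(15−(17/2)) + 12·(17/2−(-11))) = ½·(-13 − 143/2 + 234) = 299/4, so the D-coordinate is (299/4)/299 = 1/4.
[DGF] = ½·((-11)·(17/2−15) + (1/2)·(15−15) + 12·(15−(17/2))) = ½·(143/2 + 0 + 78) = 299/4, so the E-coordinate is 1/4.
[DEG] = ½·((-11)·(-11−(17/2)) + (-11)·(17/2−15) + (1/2)·(15−(-11))) = ½·(429/2 + 143/2 + 13) = 299/2, so the F-coordinate is 1/2.
Check: 1/4 + 1/4 + 1/2 = 1.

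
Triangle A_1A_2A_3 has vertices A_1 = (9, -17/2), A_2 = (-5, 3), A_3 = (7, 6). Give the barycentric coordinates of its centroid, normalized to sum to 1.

The centroid is the average of the vertices, so each weight is 1/3.

(1/3, 1/3, 1/3)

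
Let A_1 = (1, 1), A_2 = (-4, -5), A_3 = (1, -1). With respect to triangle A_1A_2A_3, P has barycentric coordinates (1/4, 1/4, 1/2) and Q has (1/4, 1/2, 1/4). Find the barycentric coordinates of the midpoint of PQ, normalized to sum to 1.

(1/4, 3/8, 3/8)

Since both coordinate triples sum to 1, the midpoint's barycentrics are the componentwise average.
(1/4+1/4)/2 = 1/4; similarly 3/8 and 3/8.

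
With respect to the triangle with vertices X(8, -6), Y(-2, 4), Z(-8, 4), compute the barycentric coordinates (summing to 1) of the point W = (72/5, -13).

(17/10, -4/5, 1/10)

Signed area of the reference triangle: [XYZ] = ½·(8·(4−4) + (-2)·(4−(-6)) + (-8)·(-6−4)) = ½·(0 − 20 + 80) = 30.
[WYZ] = ½·((72/5)·(4−4) + (-2)·(4−(-13)) + (-8)·(-13−4)) = ½·(0 − 34 + 136) = 51, so the X-coordinate is 51/30 = 17/10.
[XWZ] = ½·(8·(-13−4) + (72/5)·(4−(-6)) + (-8)·(-6−(-13))) = ½·(-136 + 144 − 56) = -24, so the Y-coordinate is -4/5.
[XYW] = ½·(8·(4−(-13)) + (-2)·(-13−(-6)) + (72/5)·(-6−4)) = ½·(136 + 14 − 144) = 3, so the Z-coordinate is 1/10.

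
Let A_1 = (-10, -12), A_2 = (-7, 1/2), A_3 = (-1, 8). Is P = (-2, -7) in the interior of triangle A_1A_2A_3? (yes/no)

Barycentric coordinates of P: (11/7, -46/21, 34/21).
The three coordinates are positive, negative, positive; a point is interior exactly when all three are positive.

no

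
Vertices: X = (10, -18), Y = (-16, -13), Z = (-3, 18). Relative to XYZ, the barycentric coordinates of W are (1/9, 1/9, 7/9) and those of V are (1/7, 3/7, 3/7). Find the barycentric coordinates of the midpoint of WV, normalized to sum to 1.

Since both coordinate triples sum to 1, the midpoint's barycentrics are the componentwise average.
(1/9+1/7)/2 = 8/63; similarly 17/63 and 38/63.

(8/63, 17/63, 38/63)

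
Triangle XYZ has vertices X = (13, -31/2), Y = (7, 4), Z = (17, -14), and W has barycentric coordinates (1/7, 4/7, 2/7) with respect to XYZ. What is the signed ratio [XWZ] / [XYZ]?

4/7

The signed ratio [XWZ]/[XYZ] equals the barycentric coordinate of W at vertex Y, which is 4/7.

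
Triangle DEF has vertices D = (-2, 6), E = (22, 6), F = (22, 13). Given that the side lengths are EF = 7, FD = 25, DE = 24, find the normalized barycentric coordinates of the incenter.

The incenter has barycentric coordinates proportional to the opposite side lengths: (7 : 25 : 24).
Normalizing by 7+25+24 = 56 gives (1/8, 25/56, 3/7).

(1/8, 25/56, 3/7)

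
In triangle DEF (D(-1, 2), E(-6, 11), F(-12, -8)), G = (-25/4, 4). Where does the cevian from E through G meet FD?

Barycentric coordinates of G with respect to DEF: (1/4, 1/2, 1/4).
On side FD the E-coordinate is zero; dropping G's E-weight 1/2 and renormalizing the remaining 1/4 : 1/4 gives weights 1/2, 1/2 on F, D.
H = (1/2)·(-12, -8) + (1/2)·(-1, 2) = (-13/2, -3).

(-13/2, -3)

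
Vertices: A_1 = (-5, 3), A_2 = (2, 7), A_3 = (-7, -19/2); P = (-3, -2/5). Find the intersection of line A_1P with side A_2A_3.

(-5/2, -5/4)

Barycentric coordinates of P with respect to A_1A_2A_3: (1/5, 2/5, 2/5).
On side A_2A_3 the A_1-coordinate is zero; dropping P's A_1-weight 1/5 and renormalizing the remaining 2/5 : 2/5 gives weights 1/2, 1/2 on A_2, A_3.
Q = (1/2)·(2, 7) + (1/2)·(-7, -19/2) = (-5/2, -5/4).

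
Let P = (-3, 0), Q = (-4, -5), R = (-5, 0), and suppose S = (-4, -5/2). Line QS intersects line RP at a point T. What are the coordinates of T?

(-4, 0)

Barycentric coordinates of S with respect to PQR: (1/4, 1/2, 1/4).
On side RP the Q-coordinate is zero; dropping S's Q-weight 1/2 and renormalizing the remaining 1/4 : 1/4 gives weights 1/2, 1/2 on R, P.
T = (1/2)·(-5, 0) + (1/2)·(-3, 0) = (-4, 0).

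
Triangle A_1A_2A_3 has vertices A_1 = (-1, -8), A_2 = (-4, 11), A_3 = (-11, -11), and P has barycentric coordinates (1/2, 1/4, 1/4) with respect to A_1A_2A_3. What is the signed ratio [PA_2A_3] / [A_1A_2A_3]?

1/2

The signed ratio [PA_2A_3]/[A_1A_2A_3] equals the barycentric coordinate of P at vertex A_1, which is 1/2.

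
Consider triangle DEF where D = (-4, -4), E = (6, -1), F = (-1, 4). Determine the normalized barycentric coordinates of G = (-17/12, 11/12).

Signed area of the reference triangle: [DEF] = ½·((-4)·(-1−4) + 6·(4−(-4)) + (-1)·(-4−(-1))) = ½·(20 + 48 + 3) = 71/2.
[GEF] = ½·((-17/12)·(-1−4) + 6·(4−(11/12)) + (-1)·(11/12−(-1))) = ½·(85/12 + 37/2 − 23/12) = 71/6, so the D-coordinate is (71/6)/(71/2) = 1/3.
[DGF] = ½·((-4)·(11/12−4) + (-17/12)·(4−(-4)) + (-1)·(-4−(11/12))) = ½·(37/3 − 34/3 + 59/12) = 71/24, so the E-coordinate is 1/12.
[DEG] = ½·((-4)·(-1−(11/12)) + 6·(11/12−(-4)) + (-17/12)·(-4−(-1))) = ½·(23/3 + 59/2 + 17/4) = 497/24, so the F-coordinate is 7/12.
Check: 1/3 + 1/12 + 7/12 = 1.

(1/3, 1/12, 7/12)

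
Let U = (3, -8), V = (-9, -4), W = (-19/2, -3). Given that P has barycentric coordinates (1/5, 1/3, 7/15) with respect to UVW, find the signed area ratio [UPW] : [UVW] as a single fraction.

1/3

The signed ratio [UPW]/[UVW] equals the barycentric coordinate of P at vertex V, which is 1/3.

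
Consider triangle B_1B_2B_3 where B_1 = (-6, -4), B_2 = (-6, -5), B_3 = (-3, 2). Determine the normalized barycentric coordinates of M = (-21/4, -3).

(1/4, 1/2, 1/4)

Signed area of the reference triangle: [B_1B_2B_3] = ½·((-6)·(-5−2) + (-6)·(2−(-4)) + (-3)·(-4−(-5))) = ½·(42 − 36 − 3) = 3/2.
[MB_2B_3] = ½·((-21/4)·(-5−2) + (-6)·(2−(-3)) + (-3)·(-3−(-5))) = ½·(147/4 − 30 − 6) = 3/8, so the B_1-coordinate is (3/8)/(3/2) = 1/4.
[B_1MB_3] = ½·((-6)·(-3−2) + (-21/4)·(2−(-4)) + (-3)·(-4−(-3))) = ½·(30 − 63/2 + 3) = 3/4, so the B_2-coordinate is 1/2.
[B_1B_2M] = ½·((-6)·(-5−(-3)) + (-6)·(-3−(-4)) + (-21/4)·(-4−(-5))) = ½·(12 − 6 − 21/4) = 3/8, so the B_3-coordinate is 1/4.
Check: 1/4 + 1/2 + 1/4 = 1.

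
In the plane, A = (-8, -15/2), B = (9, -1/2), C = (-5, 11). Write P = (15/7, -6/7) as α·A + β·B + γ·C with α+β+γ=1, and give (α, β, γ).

Signed area of the reference triangle: [ABC] = ½·((-8)·(-1/2−11) + 9·(11−(-15/2)) + (-5)·(-15/2−(-1/2))) = ½·(92 + 333/2 + 35) = 587/4.
[PBC] = ½·((15/7)·(-1/2−11) + 9·(11−(-6/7)) + (-5)·(-6/7−(-1/2))) = ½·(-345/14 + 747/7 + 25/14) = 587/14, so the A-coordinate is (587/14)/(587/4) = 2/7.
[APC] = ½·((-8)·(-6/7−11) + (15/7)·(11−(-15/2)) + (-5)·(-15/2−(-6/7))) = ½·(664/7 + 555/14 + 465/14) = 587/7, so the B-coordinate is 4/7.
[ABP] = ½·((-8)·(-1/2−(-6/7)) + 9·(-6/7−(-15/2)) + (15/7)·(-15/2−(-1/2))) = ½·(-20/7 + 837/14 − 15) = 587/28, so the C-coordinate is 1/7.

(2/7, 4/7, 1/7)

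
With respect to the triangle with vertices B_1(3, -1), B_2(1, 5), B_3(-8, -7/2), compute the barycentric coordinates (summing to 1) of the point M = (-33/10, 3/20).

Signed area of the reference triangle: [B_1B_2B_3] = ½·(3·(5−(-7/2)) + 1·(-7/2−(-1)) + (-8)·(-1−5)) = ½·(51/2 − 5/2 + 48) = 71/2.
[MB_2B_3] = ½·((-33/10)·(5−(-7/2)) + 1·(-7/2−(3/20)) + (-8)·(3/20−5)) = ½·(-561/20 − 73/20 + 194/5) = 71/20, so the B_1-coordinate is (71/20)/(71/2) = 1/10.
[B_1MB_3] = ½·(3·(3/20−(-7/2)) + (-33/10)·(-7/2−(-1)) + (-8)·(-1−(3/20))) = ½·(219/20 + 33/4 + 46/5) = 71/5, so the B_2-coordinate is 2/5.
[B_1B_2M] = ½·(3·(5−(3/20)) + 1·(3/20−(-1)) + (-33/10)·(-1−5)) = ½·(291/20 + 23/20 + 99/5) = 71/4, so the B_3-coordinate is 1/2.
Check: 1/10 + 2/5 + 1/2 = 1.

(1/10, 2/5, 1/2)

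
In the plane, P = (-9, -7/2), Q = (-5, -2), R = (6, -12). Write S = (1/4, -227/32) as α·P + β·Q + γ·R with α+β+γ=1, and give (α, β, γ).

(1/16, 7/16, 1/2)

Signed area of the reference triangle: [PQR] = ½·((-9)·(-2−(-12)) + (-5)·(-12−(-7/2)) + 6·(-7/2−(-2))) = ½·(-90 + 85/2 − 9) = -113/4.
[SQR] = ½·((1/4)·(-2−(-12)) + (-5)·(-12−(-227/32)) + 6·(-227/32−(-2))) = ½·(5/2 + 785/32 − 489/16) = -113/64, so the P-coordinate is (-113/64)/(-113/4) = 1/16.
[PSR] = ½·((-9)·(-227/32−(-12)) + (1/4)·(-12−(-7/2)) + 6·(-7/2−(-227/32))) = ½·(-1413/32 − 17/8 + 345/16) = -791/64, so the Q-coordinate is 7/16.
[PQS] = ½·((-9)·(-2−(-227/32)) + (-5)·(-227/32−(-7/2)) + (1/4)·(-7/2−(-2))) = ½·(-1467/32 + 575/32 − 3/8) = -113/8, so the R-coordinate is 1/2.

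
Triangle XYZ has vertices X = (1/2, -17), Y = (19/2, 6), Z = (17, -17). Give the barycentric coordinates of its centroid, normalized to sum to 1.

(1/3, 1/3, 1/3)

The centroid is the average of the vertices, so each weight is 1/3.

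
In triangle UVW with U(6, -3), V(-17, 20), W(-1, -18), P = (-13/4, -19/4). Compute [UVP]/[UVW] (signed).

1/2

[UVW] = ½·(6·(20−(-18)) + (-17)·(-18−(-3)) + (-1)·(-3−20)) = ½·(228 + 255 + 23) = 253.
[UVP] = ½·(6·(20−(-19/4)) + (-17)·(-19/4−(-3)) + (-13/4)·(-3−20)) = ½·(297/2 + 119/4 + 299/4) = 253/2, so the ratio is (253/2)/253 = 1/2.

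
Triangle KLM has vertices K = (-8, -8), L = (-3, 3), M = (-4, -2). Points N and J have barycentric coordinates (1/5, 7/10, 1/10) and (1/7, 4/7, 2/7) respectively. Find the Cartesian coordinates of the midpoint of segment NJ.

(-81/20, 3/20)

Barycentric coordinates of the midpoint are the average: (6/35, 89/140, 27/140).
Converting: (6/35)·K + (89/140)·L + (27/140)·M = (-81/20, 3/20).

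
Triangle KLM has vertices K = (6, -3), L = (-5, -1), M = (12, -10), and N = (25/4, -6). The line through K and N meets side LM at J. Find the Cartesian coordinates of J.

Barycentric coordinates of N with respect to KLM: (1/4, 1/4, 1/2).
On side LM the K-coordinate is zero; dropping N's K-weight 1/4 and renormalizing the remaining 1/4 : 1/2 gives weights 1/3, 2/3 on L, M.
J = (1/3)·(-5, -1) + (2/3)·(12, -10) = (19/3, -7).

(19/3, -7)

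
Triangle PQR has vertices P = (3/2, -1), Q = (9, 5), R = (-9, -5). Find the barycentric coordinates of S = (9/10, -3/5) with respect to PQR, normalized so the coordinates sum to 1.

(3/5, 1/5, 1/5)

Signed area of the reference triangle: [PQR] = ½·((3/2)·(5−(-5)) + 9·(-5−(-1)) + (-9)·(-1−5)) = ½·(15 − 36 + 54) = 33/2.
[SQR] = ½·((9/10)·(5−(-5)) + 9·(-5−(-3/5)) + (-9)·(-3/5−5)) = ½·(9 − 198/5 + 252/5) = 99/10, so the P-coordinate is (99/10)/(33/2) = 3/5.
[PSR] = ½·((3/2)·(-3/5−(-5)) + (9/10)·(-5−(-1)) + (-9)·(-1−(-3/5))) = ½·(33/5 − 18/5 + 18/5) = 33/10, so the Q-coordinate is 1/5.
[PQS] = ½·((3/2)·(5−(-3/5)) + 9·(-3/5−(-1)) + (9/10)·(-1−5)) = ½·(42/5 + 18/5 − 27/5) = 33/10, so the R-coordinate is 1/5.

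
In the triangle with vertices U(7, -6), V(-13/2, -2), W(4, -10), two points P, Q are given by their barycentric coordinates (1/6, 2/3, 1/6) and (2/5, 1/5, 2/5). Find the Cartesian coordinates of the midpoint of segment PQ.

(3/10, -27/5)

Barycentric coordinates of the midpoint are the average: (17/60, 13/30, 17/60).
Converting: (17/60)·U + (13/30)·V + (17/60)·W = (3/10, -27/5).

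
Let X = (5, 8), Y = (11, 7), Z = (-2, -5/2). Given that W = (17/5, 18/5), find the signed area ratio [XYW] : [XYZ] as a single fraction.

[XYZ] = ½·(5·(7−(-5/2)) + 11·(-5/2−8) + (-2)·(8−7)) = ½·(95/2 − 231/2 − 2) = -35.
[XYW] = ½·(5·(7−(18/5)) + 11·(18/5−8) + (17/5)·(8−7)) = ½·(17 − 242/5 + 17/5) = -14, so the ratio is (-14)/(-35) = 2/5.

2/5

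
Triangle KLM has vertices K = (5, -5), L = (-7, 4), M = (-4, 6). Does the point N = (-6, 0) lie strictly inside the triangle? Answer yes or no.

no

Barycentric coordinates of N: (14/51, 76/51, -13/17).
The three coordinates are positive, positive, negative; a point is interior exactly when all three are positive.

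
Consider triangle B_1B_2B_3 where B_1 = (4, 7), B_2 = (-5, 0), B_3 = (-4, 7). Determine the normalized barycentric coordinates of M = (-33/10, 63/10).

Signed area of the reference triangle: [B_1B_2B_3] = ½·(4·(0−7) + (-5)·(7−7) + (-4)·(7−0)) = ½·(-28 + 0 − 28) = -28.
[MB_2B_3] = ½·((-33/10)·(0−7) + (-5)·(7−(63/10)) + (-4)·(63/10−0)) = ½·(231/10 − 7/2 − 126/5) = -14/5, so the B_1-coordinate is (-14/5)/(-28) = 1/10.
[B_1MB_3] = ½·(4·(63/10−7) + (-33/10)·(7−7) + (-4)·(7−(63/10))) = ½·(-14/5 + 0 − 14/5) = -14/5, so the B_2-coordinate is 1/10.
[B_1B_2M] = ½·(4·(0−(63/10)) + (-5)·(63/10−7) + (-33/10)·(7−0)) = ½·(-126/5 + 7/2 − 231/10) = -112/5, so the B_3-coordinate is 4/5.
Check: 1/10 + 1/10 + 4/5 = 1.

(1/10, 1/10, 4/5)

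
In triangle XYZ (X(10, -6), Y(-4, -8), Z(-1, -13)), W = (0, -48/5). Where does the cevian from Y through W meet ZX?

(8/3, -32/3)

Barycentric coordinates of W with respect to XYZ: (1/5, 2/5, 2/5).
On side ZX the Y-coordinate is zero; dropping W's Y-weight 2/5 and renormalizing the remaining 2/5 : 1/5 gives weights 2/3, 1/3 on Z, X.
V = (2/3)·(-1, -13) + (1/3)·(10, -6) = (8/3, -32/3).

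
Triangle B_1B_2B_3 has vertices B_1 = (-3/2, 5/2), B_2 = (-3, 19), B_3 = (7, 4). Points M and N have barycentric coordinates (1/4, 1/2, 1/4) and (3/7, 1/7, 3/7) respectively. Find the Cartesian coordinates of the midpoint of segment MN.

Barycentric coordinates of the midpoint are the average: (19/56, 9/28, 19/56).
Converting: (19/56)·B_1 + (9/28)·B_2 + (19/56)·B_3 = (101/112, 133/16).

(101/112, 133/16)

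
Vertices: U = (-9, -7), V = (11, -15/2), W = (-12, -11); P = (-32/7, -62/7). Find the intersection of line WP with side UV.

Barycentric coordinates of P with respect to UVW: (2/7, 2/7, 3/7).
On side UV the W-coordinate is zero; dropping P's W-weight 3/7 and renormalizing the remaining 2/7 : 2/7 gives weights 1/2, 1/2 on U, V.
Q = (1/2)·(-9, -7) + (1/2)·(11, -15/2) = (1, -29/4).

(1, -29/4)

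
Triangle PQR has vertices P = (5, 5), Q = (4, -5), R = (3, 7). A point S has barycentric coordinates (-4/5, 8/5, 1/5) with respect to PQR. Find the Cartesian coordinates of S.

S = (-4/5)·P + (8/5)·Q + (1/5)·R.
x-coordinate: (-4/5)·5 + (8/5)·4 + (1/5)·3 = 3.
y-coordinate: (-4/5)·5 + (8/5)·(-5) + (1/5)·7 = -53/5.

(3, -53/5)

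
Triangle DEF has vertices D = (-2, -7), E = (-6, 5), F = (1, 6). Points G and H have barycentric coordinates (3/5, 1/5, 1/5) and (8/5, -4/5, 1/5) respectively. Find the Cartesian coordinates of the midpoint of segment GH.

(-1/5, -8)

Barycentric coordinates of the midpoint are the average: (11/10, -3/10, 1/5).
Converting: (11/10)·D + (-3/10)·E + (1/5)·F = (-1/5, -8).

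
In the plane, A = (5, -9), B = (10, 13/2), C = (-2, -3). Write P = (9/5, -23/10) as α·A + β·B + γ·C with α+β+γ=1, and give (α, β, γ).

Signed area of the reference triangle: [ABC] = ½·(5·(13/2−(-3)) + 10·(-3−(-9)) + (-2)·(-9−(13/2))) = ½·(95/2 + 60 + 31) = 277/4.
[PBC] = ½·((9/5)·(13/2−(-3)) + 10·(-3−(-23/10)) + (-2)·(-23/10−(13/2))) = ½·(171/10 − 7 + 88/5) = 277/20, so the A-coordinate is (277/20)/(277/4) = 1/5.
[APC] = ½·(5·(-23/10−(-3)) + (9/5)·(-3−(-9)) + (-2)·(-9−(-23/10))) = ½·(7/2 + 54/5 + 67/5) = 277/20, so the B-coordinate is 1/5.
[ABP] = ½·(5·(13/2−(-23/10)) + 10·(-23/10−(-9)) + (9/5)·(-9−(13/2))) = ½·(44 + 67 − 279/10) = 831/20, so the C-coordinate is 3/5.
Check: 1/5 + 1/5 + 3/5 = 1.

(1/5, 1/5, 3/5)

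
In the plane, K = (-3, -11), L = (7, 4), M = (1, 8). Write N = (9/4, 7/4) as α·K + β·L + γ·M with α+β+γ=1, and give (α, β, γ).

Signed area of the reference triangle: [KLM] = ½·((-3)·(4−8) + 7·(8−(-11)) + 1·(-11−4)) = ½·(12 + 133 − 15) = 65.
[NLM] = ½·((9/4)·(4−8) + 7·(8−(7/4)) + 1·(7/4−4)) = ½·(-9 + 175/4 − 9/4) = 65/4, so the K-coordinate is (65/4)/65 = 1/4.
[KNM] = ½·((-3)·(7/4−8) + (9/4)·(8−(-11)) + 1·(-11−(7/4))) = ½·(75/4 + 171/4 − 51/4) = 195/8, so the L-coordinate is 3/8.
[KLN] = ½·((-3)·(4−(7/4)) + 7·(7/4−(-11)) + (9/4)·(-11−4)) = ½·(-27/4 + 357/4 − 135/4) = 195/8, so the M-coordinate is 3/8.

(1/4, 3/8, 3/8)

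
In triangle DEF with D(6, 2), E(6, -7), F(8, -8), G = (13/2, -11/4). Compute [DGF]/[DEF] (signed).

1/4

[DEF] = ½·(6·(-7−(-8)) + 6·(-8−2) + 8·(2−(-7))) = ½·(6 − 60 + 72) = 9.
[DGF] = ½·(6·(-11/4−(-8)) + (13/2)·(-8−2) + 8·(2−(-11/4))) = ½·(63/2 − 65 + 38) = 9/4, so the ratio is (9/4)/9 = 1/4.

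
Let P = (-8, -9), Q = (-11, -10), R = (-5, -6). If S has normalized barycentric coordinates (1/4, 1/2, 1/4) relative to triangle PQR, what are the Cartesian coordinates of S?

(-35/4, -35/4)

S = (1/4)·P + (1/2)·Q + (1/4)·R.
x-coordinate: (1/4)·(-8) + (1/2)·(-11) + (1/4)·(-5) = -35/4.
y-coordinate: (1/4)·(-9) + (1/2)·(-10) + (1/4)·(-6) = -35/4.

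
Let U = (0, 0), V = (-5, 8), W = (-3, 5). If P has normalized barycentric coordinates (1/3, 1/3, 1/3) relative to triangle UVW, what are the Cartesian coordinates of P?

(-8/3, 13/3)

P = (1/3)·U + (1/3)·V + (1/3)·W.
x-coordinate: (1/3)·0 + (1/3)·(-5) + (1/3)·(-3) = -8/3.
y-coordinate: (1/3)·0 + (1/3)·8 + (1/3)·5 = 13/3.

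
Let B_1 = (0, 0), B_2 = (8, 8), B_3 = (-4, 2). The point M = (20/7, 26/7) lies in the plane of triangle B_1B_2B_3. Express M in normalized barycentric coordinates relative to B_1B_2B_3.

Signed area of the reference triangle: [B_1B_2B_3] = ½·(0·(8−2) + 8·(2−0) + (-4)·(0−8)) = ½·(0 + 16 + 32) = 24.
[MB_2B_3] = ½·((20/7)·(8−2) + 8·(2−(26/7)) + (-4)·(26/7−8)) = ½·(120/7 − 96/7 + 120/7) = 72/7, so the B_1-coordinate is (72/7)/24 = 3/7.
[B_1MB_3] = ½·(0·(26/7−2) + (20/7)·(2−0) + (-4)·(0−(26/7))) = ½·(0 + 40/7 + 104/7) = 72/7, so the B_2-coordinate is 3/7.
[B_1B_2M] = ½·(0·(8−(26/7)) + 8·(26/7−0) + (20/7)·(0−8)) = ½·(0 + 208/7 − 160/7) = 24/7, so the B_3-coordinate is 1/7.
Check: 3/7 + 3/7 + 1/7 = 1.

(3/7, 3/7, 1/7)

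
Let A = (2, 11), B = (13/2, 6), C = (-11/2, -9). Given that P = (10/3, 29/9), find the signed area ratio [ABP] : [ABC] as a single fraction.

[ABC] = ½·(2·(6−(-9)) + (13/2)·(-9−11) + (-11/2)·(11−6)) = ½·(30 − 130 − 55/2) = -255/4.
[ABP] = ½·(2·(6−(29/9)) + (13/2)·(29/9−11) + (10/3)·(11−6)) = ½·(50/9 − 455/9 + 50/3) = -85/6, so the ratio is (-85/6)/(-255/4) = 2/9.

2/9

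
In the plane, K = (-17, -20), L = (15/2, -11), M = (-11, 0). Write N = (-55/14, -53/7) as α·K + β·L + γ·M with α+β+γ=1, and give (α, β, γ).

Signed area of the reference triangle: [KLM] = ½·((-17)·(-11−0) + (15/2)·(0−(-20)) + (-11)·(-20−(-11))) = ½·(187 + 150 + 99) = 218.
[NLM] = ½·((-55/14)·(-11−0) + (15/2)·(0−(-53/7)) + (-11)·(-53/7−(-11))) = ½·(605/14 + 795/14 − 264/7) = 218/7, so the K-coordinate is (218/7)/218 = 1/7.
[KNM] = ½·((-17)·(-53/7−0) + (-55/14)·(0−(-20)) + (-11)·(-20−(-53/7))) = ½·(901/7 − 550/7 + 957/7) = 654/7, so the L-coordinate is 3/7.
[KLN] = ½·((-17)·(-11−(-53/7)) + (15/2)·(-53/7−(-20)) + (-55/14)·(-20−(-11))) = ½·(408/7 + 1305/14 + 495/14) = 654/7, so the M-coordinate is 3/7.
Check: 1/7 + 3/7 + 3/7 = 1.

(1/7, 3/7, 3/7)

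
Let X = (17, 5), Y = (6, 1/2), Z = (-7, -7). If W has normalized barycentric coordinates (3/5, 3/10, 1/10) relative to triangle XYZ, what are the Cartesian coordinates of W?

W = (3/5)·X + (3/10)·Y + (1/10)·Z.
x-coordinate: (3/5)·17 + (3/10)·6 + (1/10)·(-7) = 113/10.
y-coordinate: (3/5)·5 + (3/10)·(1/2) + (1/10)·(-7) = 49/20.

(113/10, 49/20)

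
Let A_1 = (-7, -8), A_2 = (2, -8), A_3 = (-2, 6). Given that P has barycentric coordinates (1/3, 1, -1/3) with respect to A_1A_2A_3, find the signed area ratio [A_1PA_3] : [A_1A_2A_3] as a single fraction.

The signed ratio [A_1PA_3]/[A_1A_2A_3] equals the barycentric coordinate of P at vertex A_2, which is 1.

1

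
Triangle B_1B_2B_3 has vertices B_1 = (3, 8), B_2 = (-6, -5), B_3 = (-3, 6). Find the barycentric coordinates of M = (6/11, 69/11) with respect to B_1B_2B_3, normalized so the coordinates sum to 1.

(7/11, 1/11, 3/11)

Signed area of the reference triangle: [B_1B_2B_3] = ½·(3·(-5−6) + (-6)·(6−8) + (-3)·(8−(-5))) = ½·(-33 + 12 − 39) = -30.
[MB_2B_3] = ½·((6/11)·(-5−6) + (-6)·(6−(69/11)) + (-3)·(69/11−(-5))) = ½·(-6 + 18/11 − 372/11) = -210/11, so the B_1-coordinate is (-210/11)/(-30) = 7/11.
[B_1MB_3] = ½·(3·(69/11−6) + (6/11)·(6−8) + (-3)·(8−(69/11))) = ½·(9/11 − 12/11 − 57/11) = -30/11, so the B_2-coordinate is 1/11.
[B_1B_2M] = ½·(3·(-5−(69/11)) + (-6)·(69/11−8) + (6/11)·(8−(-5))) = ½·(-372/11 + 114/11 + 78/11) = -90/11, so the B_3-coordinate is 3/11.
Check: 7/11 + 1/11 + 3/11 = 1.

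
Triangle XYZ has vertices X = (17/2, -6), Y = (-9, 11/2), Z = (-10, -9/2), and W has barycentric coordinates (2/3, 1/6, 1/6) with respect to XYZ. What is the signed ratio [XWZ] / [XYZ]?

The signed ratio [XWZ]/[XYZ] equals the barycentric coordinate of W at vertex Y, which is 1/6.

1/6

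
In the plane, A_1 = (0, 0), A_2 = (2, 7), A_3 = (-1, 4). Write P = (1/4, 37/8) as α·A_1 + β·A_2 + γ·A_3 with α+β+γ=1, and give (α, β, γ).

(1/8, 3/8, 1/2)

Signed area of the reference triangle: [A_1A_2A_3] = ½·(0·(7−4) + 2·(4−0) + (-1)·(0−7)) = ½·(0 + 8 + 7) = 15/2.
[PA_2A_3] = ½·((1/4)·(7−4) + 2·(4−(37/8)) + (-1)·(37/8−7)) = ½·(3/4 − 5/4 + 19/8) = 15/16, so the A_1-coordinate is (15/16)/(15/2) = 1/8.
[A_1PA_3] = ½·(0·(37/8−4) + (1/4)·(4−0) + (-1)·(0−(37/8))) = ½·(0 + 1 + 37/8) = 45/16, so the A_2-coordinate is 3/8.
[A_1A_2P] = ½·(0·(7−(37/8)) + 2·(37/8−0) + (1/4)·(0−7)) = ½·(0 + 37/4 − 7/4) = 15/4, so the A_3-coordinate is 1/2.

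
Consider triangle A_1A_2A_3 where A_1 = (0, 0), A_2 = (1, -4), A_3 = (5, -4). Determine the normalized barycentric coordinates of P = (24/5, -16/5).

Signed area of the reference triangle: [A_1A_2A_3] = ½·(0·(-4−(-4)) + 1·(-4−0) + 5·(0−(-4))) = ½·(0 − 4 + 20) = 8.
[PA_2A_3] = ½·((24/5)·(-4−(-4)) + 1·(-4−(-16/5)) + 5·(-16/5−(-4))) = ½·(0 − 4/5 + 4) = 8/5, so the A_1-coordinate is (8/5)/8 = 1/5.
[A_1PA_3] = ½·(0·(-16/5−(-4)) + (24/5)·(-4−0) + 5·(0−(-16/5))) = ½·(0 − 96/5 + 16) = -8/5, so the A_2-coordinate is -1/5.
[A_1A_2P] = ½·(0·(-4−(-16/5)) + 1·(-16/5−0) + (24/5)·(0−(-4))) = ½·(0 − 16/5 + 96/5) = 8, so the A_3-coordinate is 1.
Check: 1/5 − 1/5 + 1 = 1.

(1/5, -1/5, 1)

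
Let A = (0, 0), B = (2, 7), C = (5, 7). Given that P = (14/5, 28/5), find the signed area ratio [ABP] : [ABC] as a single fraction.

[ABC] = ½·(0·(7−7) + 2·(7−0) + 5·(0−7)) = ½·(0 + 14 − 35) = -21/2.
[ABP] = ½·(0·(7−(28/5)) + 2·(28/5−0) + (14/5)·(0−7)) = ½·(0 + 56/5 − 98/5) = -21/5, so the ratio is (-21/5)/(-21/2) = 2/5.

2/5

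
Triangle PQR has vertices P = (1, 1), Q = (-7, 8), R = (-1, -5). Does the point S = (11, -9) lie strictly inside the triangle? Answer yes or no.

no

Barycentric coordinates of S: (66/31, -40/31, 5/31).
The three coordinates are positive, negative, positive; a point is interior exactly when all three are positive.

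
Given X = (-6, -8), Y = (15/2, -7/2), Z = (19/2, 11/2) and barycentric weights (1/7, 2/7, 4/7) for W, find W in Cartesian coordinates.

W = (1/7)·X + (2/7)·Y + (4/7)·Z.
x-coordinate: (1/7)·(-6) + (2/7)·(15/2) + (4/7)·(19/2) = 47/7.
y-coordinate: (1/7)·(-8) + (2/7)·(-7/2) + (4/7)·(11/2) = 1.

(47/7, 1)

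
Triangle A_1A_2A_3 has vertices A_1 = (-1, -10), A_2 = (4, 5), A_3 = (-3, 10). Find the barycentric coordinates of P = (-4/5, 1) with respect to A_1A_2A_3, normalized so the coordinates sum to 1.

Signed area of the reference triangle: [A_1A_2A_3] = ½·((-1)·(5−10) + 4·(10−(-10)) + (-3)·(-10−5)) = ½·(5 + 80 + 45) = 65.
[PA_2A_3] = ½·((-4/5)·(5−10) + 4·(10−1) + (-3)·(1−5)) = ½·(4 + 36 + 12) = 26, so the A_1-coordinate is 26/65 = 2/5.
[A_1PA_3] = ½·((-1)·(1−10) + (-4/5)·(10−(-10)) + (-3)·(-10−1)) = ½·(9 − 16 + 33) = 13, so the A_2-coordinate is 1/5.
[A_1A_2P] = ½·((-1)·(5−1) + 4·(1−(-10)) + (-4/5)·(-10−5)) = ½·(-4 + 44 + 12) = 26, so the A_3-coordinate is 2/5.
Check: 2/5 + 1/5 + 2/5 = 1.

(2/5, 1/5, 2/5)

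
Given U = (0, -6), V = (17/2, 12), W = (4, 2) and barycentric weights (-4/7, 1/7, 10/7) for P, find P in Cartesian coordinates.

P = (-4/7)·U + (1/7)·V + (10/7)·W.
x-coordinate: (-4/7)·0 + (1/7)·(17/2) + (10/7)·4 = 97/14.
y-coordinate: (-4/7)·(-6) + (1/7)·12 + (10/7)·2 = 8.

(97/14, 8)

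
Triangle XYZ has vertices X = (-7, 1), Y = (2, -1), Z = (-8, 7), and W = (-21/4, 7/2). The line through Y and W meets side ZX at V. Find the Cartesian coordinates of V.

Barycentric coordinates of W with respect to XYZ: (1/4, 1/4, 1/2).
On side ZX the Y-coordinate is zero; dropping W's Y-weight 1/4 and renormalizing the remaining 1/2 : 1/4 gives weights 2/3, 1/3 on Z, X.
V = (2/3)·(-8, 7) + (1/3)·(-7, 1) = (-23/3, 5).

(-23/3, 5)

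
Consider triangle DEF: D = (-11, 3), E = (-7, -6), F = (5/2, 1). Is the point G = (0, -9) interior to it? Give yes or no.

Barycentric coordinates of G: (-155/227, 280/227, 102/227).
The three coordinates are negative, positive, positive; a point is interior exactly when all three are positive.

no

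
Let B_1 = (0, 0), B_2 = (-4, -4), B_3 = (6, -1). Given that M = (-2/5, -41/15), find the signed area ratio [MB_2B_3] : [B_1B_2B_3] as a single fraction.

1/15

[B_1B_2B_3] = ½·(0·(-4−(-1)) + (-4)·(-1−0) + 6·(0−(-4))) = ½·(0 + 4 + 24) = 14.
[MB_2B_3] = ½·((-2/5)·(-4−(-1)) + (-4)·(-1−(-41/15)) + 6·(-41/15−(-4))) = ½·(6/5 − 104/15 + 38/5) = 14/15, so the ratio is (14/15)/14 = 1/15.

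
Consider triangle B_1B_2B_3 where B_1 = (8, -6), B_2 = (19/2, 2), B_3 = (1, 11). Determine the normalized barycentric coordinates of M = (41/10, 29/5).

(1/5, 1/5, 3/5)

Signed area of the reference triangle: [B_1B_2B_3] = ½·(8·(2−11) + (19/2)·(11−(-6)) + 1·(-6−2)) = ½·(-72 + 323/2 − 8) = 163/4.
[MB_2B_3] = ½·((41/10)·(2−11) + (19/2)·(11−(29/5)) + 1·(29/5−2)) = ½·(-369/10 + 247/5 + 19/5) = 163/20, so the B_1-coordinate is (163/20)/(163/4) = 1/5.
[B_1MB_3] = ½·(8·(29/5−11) + (41/10)·(11−(-6)) + 1·(-6−(29/5))) = ½·(-208/5 + 697/10 − 59/5) = 163/20, so the B_2-coordinate is 1/5.
[B_1B_2M] = ½·(8·(2−(29/5)) + (19/2)·(29/5−(-6)) + (41/10)·(-6−2)) = ½·(-152/5 + 1121/10 − 164/5) = 489/20, so the B_3-coordinate is 3/5.
Check: 1/5 + 1/5 + 3/5 = 1.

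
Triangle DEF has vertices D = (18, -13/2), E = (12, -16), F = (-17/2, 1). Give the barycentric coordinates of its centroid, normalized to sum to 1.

The centroid is the average of the vertices, so each weight is 1/3.

(1/3, 1/3, 1/3)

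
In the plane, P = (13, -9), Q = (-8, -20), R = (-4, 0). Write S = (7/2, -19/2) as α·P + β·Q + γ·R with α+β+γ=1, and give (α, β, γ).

Signed area of the reference triangle: [PQR] = ½·(13·(-20−0) + (-8)·(0−(-9)) + (-4)·(-9−(-20))) = ½·(-260 − 72 − 44) = -188.
[SQR] = ½·((7/2)·(-20−0) + (-8)·(0−(-19/2)) + (-4)·(-19/2−(-20))) = ½·(-70 − 76 − 42) = -94, so the P-coordinate is (-94)/(-188) = 1/2.
[PSR] = ½·(13·(-19/2−0) + (7/2)·(0−(-9)) + (-4)·(-9−(-19/2))) = ½·(-247/2 + 63/2 − 2) = -47, so the Q-coordinate is 1/4.
[PQS] = ½·(13·(-20−(-19/2)) + (-8)·(-19/2−(-9)) + (7/2)·(-9−(-20))) = ½·(-273/2 + 4 + 77/2) = -47, so the R-coordinate is 1/4.
Check: 1/2 + 1/4 + 1/4 = 1.

(1/2, 1/4, 1/4)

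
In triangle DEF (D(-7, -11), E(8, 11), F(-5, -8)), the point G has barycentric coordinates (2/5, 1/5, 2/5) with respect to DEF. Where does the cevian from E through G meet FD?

(-6, -19/2)

Line EG meets FD where the E-coordinate vanishes; zeroing G's E-weight and renormalizing leaves F, D-weights 2/5 : 2/5 → (1/2, 1/2).
So H = (1/2)·F + (1/2)·D = (-6, -19/2).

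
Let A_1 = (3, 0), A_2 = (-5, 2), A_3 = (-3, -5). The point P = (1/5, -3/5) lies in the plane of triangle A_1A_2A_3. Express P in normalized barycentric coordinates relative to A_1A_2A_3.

Signed area of the reference triangle: [A_1A_2A_3] = ½·(3·(2−(-5)) + (-5)·(-5−0) + (-3)·(0−2)) = ½·(21 + 25 + 6) = 26.
[PA_2A_3] = ½·((1/5)·(2−(-5)) + (-5)·(-5−(-3/5)) + (-3)·(-3/5−2)) = ½·(7/5 + 22 + 39/5) = 78/5, so the A_1-coordinate is (78/5)/26 = 3/5.
[A_1PA_3] = ½·(3·(-3/5−(-5)) + (1/5)·(-5−0) + (-3)·(0−(-3/5))) = ½·(66/5 − 1 − 9/5) = 26/5, so the A_2-coordinate is 1/5.
[A_1A_2P] = ½·(3·(2−(-3/5)) + (-5)·(-3/5−0) + (1/5)·(0−2)) = ½·(39/5 + 3 − 2/5) = 26/5, so the A_3-coordinate is 1/5.
Check: 3/5 + 1/5 + 1/5 = 1.

(3/5, 1/5, 1/5)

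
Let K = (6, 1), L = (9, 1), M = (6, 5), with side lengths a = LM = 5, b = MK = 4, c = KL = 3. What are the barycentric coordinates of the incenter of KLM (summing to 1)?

The incenter has barycentric coordinates proportional to the opposite side lengths: (5 : 4 : 3).
Normalizing by 5+4+3 = 12 gives (5/12, 1/3, 1/4).

(5/12, 1/3, 1/4)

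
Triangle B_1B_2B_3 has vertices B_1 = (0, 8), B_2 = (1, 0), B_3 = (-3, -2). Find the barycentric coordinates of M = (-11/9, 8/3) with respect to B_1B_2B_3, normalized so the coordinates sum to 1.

Signed area of the reference triangle: [B_1B_2B_3] = ½·(0·(0−(-2)) + 1·(-2−8) + (-3)·(8−0)) = ½·(0 − 10 − 24) = -17.
[MB_2B_3] = ½·((-11/9)·(0−(-2)) + 1·(-2−(8/3)) + (-3)·(8/3−0)) = ½·(-22/9 − 14/3 − 8) = -68/9, so the B_1-coordinate is (-68/9)/(-17) = 4/9.
[B_1MB_3] = ½·(0·(8/3−(-2)) + (-11/9)·(-2−8) + (-3)·(8−(8/3))) = ½·(0 + 110/9 − 16) = -17/9, so the B_2-coordinate is 1/9.
[B_1B_2M] = ½·(0·(0−(8/3)) + 1·(8/3−8) + (-11/9)·(8−0)) = ½·(0 − 16/3 − 88/9) = -68/9, so the B_3-coordinate is 4/9.
Check: 4/9 + 1/9 + 4/9 = 1.

(4/9, 1/9, 4/9)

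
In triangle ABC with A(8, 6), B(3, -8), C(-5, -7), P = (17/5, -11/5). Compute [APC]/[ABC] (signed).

2/5

[ABC] = ½·(8·(-8−(-7)) + 3·(-7−6) + (-5)·(6−(-8))) = ½·(-8 − 39 − 70) = -117/2.
[APC] = ½·(8·(-11/5−(-7)) + (17/5)·(-7−6) + (-5)·(6−(-11/5))) = ½·(192/5 − 221/5 − 41) = -117/5, so the ratio is (-117/5)/(-117/2) = 2/5.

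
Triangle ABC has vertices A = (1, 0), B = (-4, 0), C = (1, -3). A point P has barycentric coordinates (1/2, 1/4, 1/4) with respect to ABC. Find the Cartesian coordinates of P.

P = (1/2)·A + (1/4)·B + (1/4)·C.
x-coordinate: (1/2)·1 + (1/4)·(-4) + (1/4)·1 = -1/4.
y-coordinate: (1/2)·0 + (1/4)·0 + (1/4)·(-3) = -3/4.

(-1/4, -3/4)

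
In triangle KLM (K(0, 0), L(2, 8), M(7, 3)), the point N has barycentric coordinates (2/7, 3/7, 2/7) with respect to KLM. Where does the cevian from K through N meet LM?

(4, 6)

Line KN meets LM where the K-coordinate vanishes; zeroing N's K-weight and renormalizing leaves L, M-weights 3/7 : 2/7 → (3/5, 2/5).
So J = (3/5)·L + (2/5)·M = (4, 6).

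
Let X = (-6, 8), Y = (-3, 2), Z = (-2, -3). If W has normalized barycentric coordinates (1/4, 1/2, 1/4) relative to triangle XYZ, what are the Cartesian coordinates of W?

(-7/2, 9/4)

W = (1/4)·X + (1/2)·Y + (1/4)·Z.
x-coordinate: (1/4)·(-6) + (1/2)·(-3) + (1/4)·(-2) = -7/2.
y-coordinate: (1/4)·8 + (1/2)·2 + (1/4)·(-3) = 9/4.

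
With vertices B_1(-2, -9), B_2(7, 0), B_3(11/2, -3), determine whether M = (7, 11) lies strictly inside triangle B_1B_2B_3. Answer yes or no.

Barycentric coordinates of M: (11/9, 64/9, -22/3).
The three coordinates are positive, positive, negative; a point is interior exactly when all three are positive.

no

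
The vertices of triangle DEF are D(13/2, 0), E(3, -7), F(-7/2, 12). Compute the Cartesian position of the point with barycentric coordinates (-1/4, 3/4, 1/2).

G = (-1/4)·D + (3/4)·E + (1/2)·F.
x-coordinate: (-1/4)·(13/2) + (3/4)·3 + (1/2)·(-7/2) = -9/8.
y-coordinate: (-1/4)·0 + (3/4)·(-7) + (1/2)·12 = 3/4.

(-9/8, 3/4)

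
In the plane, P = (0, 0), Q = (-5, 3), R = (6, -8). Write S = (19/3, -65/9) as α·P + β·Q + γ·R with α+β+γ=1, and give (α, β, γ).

Signed area of the reference triangle: [PQR] = ½·(0·(3−(-8)) + (-5)·(-8−0) + 6·(0−3)) = ½·(0 + 40 − 18) = 11.
[SQR] = ½·((19/3)·(3−(-8)) + (-5)·(-8−(-65/9)) + 6·(-65/9−3)) = ½·(209/3 + 35/9 − 184/3) = 55/9, so the P-coordinate is (55/9)/11 = 5/9.
[PSR] = ½·(0·(-65/9−(-8)) + (19/3)·(-8−0) + 6·(0−(-65/9))) = ½·(0 − 152/3 + 130/3) = -11/3, so the Q-coordinate is -1/3.
[PQS] = ½·(0·(3−(-65/9)) + (-5)·(-65/9−0) + (19/3)·(0−3)) = ½·(0 + 325/9 − 19) = 77/9, so the R-coordinate is 7/9.
Check: 5/9 − 1/3 + 7/9 = 1.

(5/9, -1/3, 7/9)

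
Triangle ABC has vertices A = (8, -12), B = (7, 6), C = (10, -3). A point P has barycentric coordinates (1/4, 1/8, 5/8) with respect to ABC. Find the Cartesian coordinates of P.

(73/8, -33/8)

P = (1/4)·A + (1/8)·B + (5/8)·C.
x-coordinate: (1/4)·8 + (1/8)·7 + (5/8)·10 = 73/8.
y-coordinate: (1/4)·(-12) + (1/8)·6 + (5/8)·(-3) = -33/8.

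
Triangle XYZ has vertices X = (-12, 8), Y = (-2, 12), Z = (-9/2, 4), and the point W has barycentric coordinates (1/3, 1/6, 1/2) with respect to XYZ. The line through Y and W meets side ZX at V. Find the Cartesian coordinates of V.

(-15/2, 28/5)

Line YW meets ZX where the Y-coordinate vanishes; zeroing W's Y-weight and renormalizing leaves Z, X-weights 1/2 : 1/3 → (3/5, 2/5).
So V = (3/5)·Z + (2/5)·X = (-15/2, 28/5).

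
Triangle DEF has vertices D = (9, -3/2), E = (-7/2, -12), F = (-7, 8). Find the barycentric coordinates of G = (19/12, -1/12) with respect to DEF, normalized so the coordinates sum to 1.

(1/2, 1/6, 1/3)

Signed area of the reference triangle: [DEF] = ½·(9·(-12−8) + (-7/2)·(8−(-3/2)) + (-7)·(-3/2−(-12))) = ½·(-180 − 133/4 − 147/2) = -1147/8.
[GEF] = ½·((19/12)·(-12−8) + (-7/2)·(8−(-1/12)) + (-7)·(-1/12−(-12))) = ½·(-95/3 − 679/24 − 1001/12) = -1147/16, so the D-coordinate is (-1147/16)/(-1147/8) = 1/2.
[DGF] = ½·(9·(-1/12−8) + (19/12)·(8−(-3/2)) + (-7)·(-3/2−(-1/12))) = ½·(-291/4 + 361/24 + 119/12) = -1147/48, so the E-coordinate is 1/6.
[DEG] = ½·(9·(-12−(-1/12)) + (-7/2)·(-1/12−(-3/2)) + (19/12)·(-3/2−(-12))) = ½·(-429/4 − 119/24 + 133/8) = -1147/24, so the F-coordinate is 1/3.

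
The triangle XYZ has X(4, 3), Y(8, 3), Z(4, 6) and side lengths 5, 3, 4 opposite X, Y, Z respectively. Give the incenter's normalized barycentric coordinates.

(5/12, 1/4, 1/3)

The incenter has barycentric coordinates proportional to the opposite side lengths: (5 : 3 : 4).
Normalizing by 5+3+4 = 12 gives (5/12, 1/4, 1/3).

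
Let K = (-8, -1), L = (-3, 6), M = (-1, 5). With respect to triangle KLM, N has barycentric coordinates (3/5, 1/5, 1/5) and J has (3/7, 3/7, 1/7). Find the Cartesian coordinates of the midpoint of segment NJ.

Barycentric coordinates of the midpoint are the average: (18/35, 11/35, 6/35).
Converting: (18/35)·K + (11/35)·L + (6/35)·M = (-183/35, 78/35).

(-183/35, 78/35)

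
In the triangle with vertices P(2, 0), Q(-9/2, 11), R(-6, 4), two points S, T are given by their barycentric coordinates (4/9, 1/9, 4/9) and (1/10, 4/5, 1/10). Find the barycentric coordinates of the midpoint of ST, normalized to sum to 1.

(49/180, 41/90, 49/180)

Since both coordinate triples sum to 1, the midpoint's barycentrics are the componentwise average.
(4/9+1/10)/2 = 49/180; similarly 41/90 and 49/180.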